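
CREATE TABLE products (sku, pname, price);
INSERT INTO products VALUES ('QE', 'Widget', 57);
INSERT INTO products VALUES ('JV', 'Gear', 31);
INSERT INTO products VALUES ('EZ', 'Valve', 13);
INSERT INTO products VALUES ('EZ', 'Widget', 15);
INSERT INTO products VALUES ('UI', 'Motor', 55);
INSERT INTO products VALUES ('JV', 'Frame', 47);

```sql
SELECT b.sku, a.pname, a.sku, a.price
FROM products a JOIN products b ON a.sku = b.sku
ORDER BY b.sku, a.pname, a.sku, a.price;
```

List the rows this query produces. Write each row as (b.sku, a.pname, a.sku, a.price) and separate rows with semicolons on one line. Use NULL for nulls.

INNER JOIN keeps only pairs where the ON condition holds.
Matching on a.sku = b.sku.
- a[0] sku=QE → 1 match(es) in b → 1 row(s).
- a[1] sku=JV → 2 match(es) in b → 2 row(s).
- a[2] sku=EZ → 2 match(es) in b → 2 row(s).
- a[3] sku=EZ → 2 match(es) in b → 2 row(s).
- a[4] sku=UI → 1 match(es) in b → 1 row(s).
- a[5] sku=JV → 2 match(es) in b → 2 row(s).
After projecting and ordering:
b.sku | a.pname | a.sku | a.price
EZ | Valve | EZ | 13
EZ | Valve | EZ | 13
EZ | Widget | EZ | 15
EZ | Widget | EZ | 15
JV | Frame | JV | 47
JV | Frame | JV | 47
JV | Gear | JV | 31
JV | Gear | JV | 31
QE | Widget | QE | 57
UI | Motor | UI | 55

(EZ, Valve, EZ, 13); (EZ, Valve, EZ, 13); (EZ, Widget, EZ, 15); (EZ, Widget, EZ, 15); (JV, Frame, JV, 47); (JV, Frame, JV, 47); (JV, Gear, JV, 31); (JV, Gear, JV, 31); (QE, Widget, QE, 57); (UI, Motor, UI, 55)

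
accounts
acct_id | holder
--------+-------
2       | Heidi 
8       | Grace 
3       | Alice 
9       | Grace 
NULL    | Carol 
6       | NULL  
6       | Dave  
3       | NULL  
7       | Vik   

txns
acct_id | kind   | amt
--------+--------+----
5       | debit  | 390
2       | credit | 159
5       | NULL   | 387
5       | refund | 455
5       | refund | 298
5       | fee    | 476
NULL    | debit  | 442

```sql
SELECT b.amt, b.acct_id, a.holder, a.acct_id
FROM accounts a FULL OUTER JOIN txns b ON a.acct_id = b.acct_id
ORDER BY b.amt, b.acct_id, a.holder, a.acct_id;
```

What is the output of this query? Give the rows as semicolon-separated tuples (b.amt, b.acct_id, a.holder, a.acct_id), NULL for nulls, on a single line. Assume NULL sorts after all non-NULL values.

(159, 2, Heidi, 2); (298, 5, NULL, NULL); (387, 5, NULL, NULL); (390, 5, NULL, NULL); (442, NULL, NULL, NULL); (455, 5, NULL, NULL); (476, 5, NULL, NULL); (NULL, NULL, Alice, 3); (NULL, NULL, Carol, NULL); (NULL, NULL, Dave, 6); (NULL, NULL, Grace, 8); (NULL, NULL, Grace, 9); (NULL, NULL, Vik, 7); (NULL, NULL, NULL, 3); (NULL, NULL, NULL, 6)

FULL OUTER JOIN keeps every row from both sides; unmatched rows get NULL for the other side's columns.
Matching on a.acct_id = b.acct_id. A NULL in a compared column never satisfies the condition.
- a[0] acct_id=2 → 1 match(es) in b → 1 row(s).
- a[1] acct_id=8 → no match; kept with NULLs on the b side.
- a[2] acct_id=3 → no match; kept with NULLs on the b side.
- a[3] acct_id=9 → no match; kept with NULLs on the b side.
- a[4] acct_id=NULL → no match; kept with NULLs on the b side.
- a[5] acct_id=6 → no match; kept with NULLs on the b side.
- a[6] acct_id=6 → no match; kept with NULLs on the b side.
- a[7] acct_id=3 → no match; kept with NULLs on the b side.
- a[8] acct_id=7 → no match; kept with NULLs on the b side.
- 6 row(s) from b found no a partner → padded with NULL.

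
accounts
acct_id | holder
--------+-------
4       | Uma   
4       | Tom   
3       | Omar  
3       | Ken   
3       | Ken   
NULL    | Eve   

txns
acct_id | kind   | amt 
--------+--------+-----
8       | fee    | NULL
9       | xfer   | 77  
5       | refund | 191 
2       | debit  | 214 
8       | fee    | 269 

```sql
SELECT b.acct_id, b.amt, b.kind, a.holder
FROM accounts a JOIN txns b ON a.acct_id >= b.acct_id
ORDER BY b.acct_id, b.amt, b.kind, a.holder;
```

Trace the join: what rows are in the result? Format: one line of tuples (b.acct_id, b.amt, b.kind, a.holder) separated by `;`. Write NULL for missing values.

INNER JOIN keeps only pairs where the ON condition holds.
Matching on a.acct_id >= b.acct_id. A NULL in a compared column never satisfies the condition.
- a row (acct_id=4): matches 1 b row(s) → 1 output row(s).
- a row (acct_id=4): matches 1 b row(s) → 1 output row(s).
- a row (acct_id=3): matches 1 b row(s) → 1 output row(s).
- a row (acct_id=3): matches 1 b row(s) → 1 output row(s).
- a row (acct_id=3): matches 1 b row(s) → 1 output row(s).
- a row (acct_id=NULL): no match → dropped.
After projecting and ordering:
b.acct_id | b.amt | b.kind | a.holder
2 | 214 | debit | Ken
2 | 214 | debit | Ken
2 | 214 | debit | Omar
2 | 214 | debit | Tom
2 | 214 | debit | Uma

(2, 214, debit, Ken); (2, 214, debit, Ken); (2, 214, debit, Omar); (2, 214, debit, Tom); (2, 214, debit, Uma)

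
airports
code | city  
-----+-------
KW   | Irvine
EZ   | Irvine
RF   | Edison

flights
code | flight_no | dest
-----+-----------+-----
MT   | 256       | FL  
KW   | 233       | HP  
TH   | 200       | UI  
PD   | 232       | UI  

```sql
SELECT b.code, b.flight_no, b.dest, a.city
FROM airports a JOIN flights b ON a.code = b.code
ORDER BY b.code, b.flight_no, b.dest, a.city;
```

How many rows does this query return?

1

INNER JOIN keeps only pairs where the ON condition holds.
Matching on a.code = b.code.
Matched pairs: 1.
Total: 1 rows.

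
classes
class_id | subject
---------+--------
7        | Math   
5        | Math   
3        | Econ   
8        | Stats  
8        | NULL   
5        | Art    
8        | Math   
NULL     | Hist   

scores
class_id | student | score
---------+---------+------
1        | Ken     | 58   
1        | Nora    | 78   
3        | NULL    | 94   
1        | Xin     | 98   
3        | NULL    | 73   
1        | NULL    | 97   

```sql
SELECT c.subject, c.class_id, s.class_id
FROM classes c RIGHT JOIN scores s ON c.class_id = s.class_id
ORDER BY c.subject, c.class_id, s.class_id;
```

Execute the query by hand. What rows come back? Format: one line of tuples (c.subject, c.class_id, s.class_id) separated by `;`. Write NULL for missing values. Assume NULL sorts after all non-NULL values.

(Econ, 3, 3); (Econ, 3, 3); (NULL, NULL, 1); (NULL, NULL, 1); (NULL, NULL, 1); (NULL, NULL, 1)

RIGHT JOIN keeps every row from `scores`; unmatched rows get NULL for `classes`'s columns.
Matching on c.class_id = s.class_id. A NULL in a compared column never satisfies the condition.
Matched pairs: 2; unmatched s rows kept: 4.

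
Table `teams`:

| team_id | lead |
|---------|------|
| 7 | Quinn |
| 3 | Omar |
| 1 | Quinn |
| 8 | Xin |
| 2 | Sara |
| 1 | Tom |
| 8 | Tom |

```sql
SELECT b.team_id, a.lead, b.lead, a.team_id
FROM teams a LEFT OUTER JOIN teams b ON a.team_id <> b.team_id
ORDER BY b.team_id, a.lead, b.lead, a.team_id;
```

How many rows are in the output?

38

LEFT JOIN keeps every row from `teams a`; unmatched rows get NULL for `teams b`'s columns.
Matching on a.team_id <> b.team_id.
Matched pairs: 38; unmatched a rows kept: 0.
Total: 38 rows.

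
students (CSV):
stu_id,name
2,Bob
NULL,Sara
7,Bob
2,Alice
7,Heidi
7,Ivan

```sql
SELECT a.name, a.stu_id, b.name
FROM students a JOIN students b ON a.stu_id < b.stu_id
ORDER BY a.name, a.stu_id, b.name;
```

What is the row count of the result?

INNER JOIN keeps only pairs where the ON condition holds.
Matching on a.stu_id < b.stu_id. A NULL in a compared column never satisfies the condition.
- a (stu_id=2) pairs with 3 row(s) of b.
- a (stu_id=NULL) has no partner → excluded.
- a (stu_id=7) has no partner → excluded.
- a (stu_id=2) pairs with 3 row(s) of b.
- a (stu_id=7) has no partner → excluded.
- a (stu_id=7) has no partner → excluded.
Total: 6 rows.

6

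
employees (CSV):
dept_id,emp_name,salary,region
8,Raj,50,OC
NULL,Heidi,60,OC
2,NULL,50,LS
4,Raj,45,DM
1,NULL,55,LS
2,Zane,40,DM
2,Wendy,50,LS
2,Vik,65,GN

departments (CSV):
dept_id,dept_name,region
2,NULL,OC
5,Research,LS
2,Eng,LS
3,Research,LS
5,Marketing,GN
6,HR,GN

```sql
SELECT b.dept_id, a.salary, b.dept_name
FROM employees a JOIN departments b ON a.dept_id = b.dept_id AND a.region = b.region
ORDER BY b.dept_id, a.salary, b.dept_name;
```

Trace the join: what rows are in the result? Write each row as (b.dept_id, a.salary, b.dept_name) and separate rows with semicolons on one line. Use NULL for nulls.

(2, 50, Eng); (2, 50, Eng)

INNER JOIN keeps only pairs where the ON condition holds.
Matching on a.dept_id = b.dept_id AND a.region = b.region. A NULL in a compared column never satisfies the condition.
- dept_id=8, region=OC: no matching b row, dropped.
- dept_id=NULL, region=OC: no matching b row, dropped.
- dept_id=2, region=LS: 1 matching b row(s), so 1 row(s) emitted.
- dept_id=4, region=DM: no matching b row, dropped.
- dept_id=1, region=LS: no matching b row, dropped.
- dept_id=2, region=DM: no matching b row, dropped.
- dept_id=2, region=LS: 1 matching b row(s), so 1 row(s) emitted.
- dept_id=2, region=GN: no matching b row, dropped.
After projecting and ordering:
b.dept_id | a.salary | b.dept_name
2 | 50 | Eng
2 | 50 | Eng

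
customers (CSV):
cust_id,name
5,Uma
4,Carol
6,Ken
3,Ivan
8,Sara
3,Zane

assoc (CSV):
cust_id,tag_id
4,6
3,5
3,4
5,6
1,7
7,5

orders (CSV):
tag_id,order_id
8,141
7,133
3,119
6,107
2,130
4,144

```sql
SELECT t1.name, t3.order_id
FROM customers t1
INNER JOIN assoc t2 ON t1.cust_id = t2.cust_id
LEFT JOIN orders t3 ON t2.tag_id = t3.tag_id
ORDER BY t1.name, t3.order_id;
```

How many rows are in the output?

Joins associate left-to-right: customers INNER JOIN assoc on cust_id gives 6 intermediate row(s).
Then LEFT JOIN `orders t3` on tag_id: each of those 6 rows is kept; rows whose t2.tag_id has no match in t3 get NULL for t3's columns.
Result: 6 row(s).

6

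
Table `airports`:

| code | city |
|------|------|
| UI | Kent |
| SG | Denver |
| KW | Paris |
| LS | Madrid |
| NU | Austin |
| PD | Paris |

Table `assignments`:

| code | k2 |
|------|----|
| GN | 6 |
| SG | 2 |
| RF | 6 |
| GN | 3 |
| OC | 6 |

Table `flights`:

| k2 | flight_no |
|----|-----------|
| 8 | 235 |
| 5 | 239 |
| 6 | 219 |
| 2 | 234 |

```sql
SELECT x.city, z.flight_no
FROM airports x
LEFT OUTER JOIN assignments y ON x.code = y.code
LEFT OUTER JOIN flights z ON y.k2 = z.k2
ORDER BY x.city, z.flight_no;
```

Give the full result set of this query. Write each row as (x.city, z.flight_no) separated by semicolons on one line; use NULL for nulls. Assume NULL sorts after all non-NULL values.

(Austin, NULL); (Denver, 234); (Kent, NULL); (Madrid, NULL); (Paris, NULL); (Paris, NULL)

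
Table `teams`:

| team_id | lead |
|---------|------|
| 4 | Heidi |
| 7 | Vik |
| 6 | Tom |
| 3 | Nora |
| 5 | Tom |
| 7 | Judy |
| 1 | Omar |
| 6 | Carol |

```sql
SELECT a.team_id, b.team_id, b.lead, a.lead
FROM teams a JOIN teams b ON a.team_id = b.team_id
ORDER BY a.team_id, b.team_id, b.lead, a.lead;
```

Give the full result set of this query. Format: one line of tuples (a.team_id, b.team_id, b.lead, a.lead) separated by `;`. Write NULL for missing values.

(1, 1, Omar, Omar); (3, 3, Nora, Nora); (4, 4, Heidi, Heidi); (5, 5, Tom, Tom); (6, 6, Carol, Carol); (6, 6, Carol, Tom); (6, 6, Tom, Carol); (6, 6, Tom, Tom); (7, 7, Judy, Judy); (7, 7, Judy, Vik); (7, 7, Vik, Judy); (7, 7, Vik, Vik)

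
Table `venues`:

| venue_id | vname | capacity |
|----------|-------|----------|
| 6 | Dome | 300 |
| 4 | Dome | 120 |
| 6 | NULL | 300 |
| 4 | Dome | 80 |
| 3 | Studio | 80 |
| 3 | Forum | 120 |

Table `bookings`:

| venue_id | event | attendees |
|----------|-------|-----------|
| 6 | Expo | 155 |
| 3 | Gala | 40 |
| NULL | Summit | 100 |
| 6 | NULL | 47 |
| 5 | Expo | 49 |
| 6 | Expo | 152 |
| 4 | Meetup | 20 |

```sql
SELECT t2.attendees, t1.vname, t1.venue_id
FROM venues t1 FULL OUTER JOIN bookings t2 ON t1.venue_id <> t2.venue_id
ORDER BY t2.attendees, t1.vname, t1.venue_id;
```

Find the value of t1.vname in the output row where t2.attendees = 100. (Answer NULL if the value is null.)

FULL OUTER JOIN keeps every row from both sides; unmatched rows get NULL for the other side's columns.
Matching on t1.venue_id <> t2.venue_id. A NULL in a compared column never satisfies the condition.
- venue_id=6: 3 matching t2 row(s), so 3 row(s) emitted.
- venue_id=4: 5 matching t2 row(s), so 5 row(s) emitted.
- venue_id=6: 3 matching t2 row(s), so 3 row(s) emitted.
- venue_id=4: 5 matching t2 row(s), so 5 row(s) emitted.
- venue_id=3: 5 matching t2 row(s), so 5 row(s) emitted.
- venue_id=3: 5 matching t2 row(s), so 5 row(s) emitted.
- 1 t2 row(s) had no t1 match → kept, t1 columns NULL.

NULL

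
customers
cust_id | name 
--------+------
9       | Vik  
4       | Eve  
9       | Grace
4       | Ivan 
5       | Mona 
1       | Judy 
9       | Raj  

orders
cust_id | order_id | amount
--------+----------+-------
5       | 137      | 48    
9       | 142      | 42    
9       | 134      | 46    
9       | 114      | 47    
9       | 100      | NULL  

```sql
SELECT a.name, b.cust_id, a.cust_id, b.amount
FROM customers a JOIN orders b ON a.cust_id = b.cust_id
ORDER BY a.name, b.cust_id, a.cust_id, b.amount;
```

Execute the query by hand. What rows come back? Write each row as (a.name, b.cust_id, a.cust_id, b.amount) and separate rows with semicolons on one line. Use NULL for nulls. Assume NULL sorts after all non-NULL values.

(Grace, 9, 9, 42); (Grace, 9, 9, 46); (Grace, 9, 9, 47); (Grace, 9, 9, NULL); (Mona, 5, 5, 48); (Raj, 9, 9, 42); (Raj, 9, 9, 46); (Raj, 9, 9, 47); (Raj, 9, 9, NULL); (Vik, 9, 9, 42); (Vik, 9, 9, 46); (Vik, 9, 9, 47); (Vik, 9, 9, NULL)

INNER JOIN keeps only pairs where the ON condition holds.
Matching on a.cust_id = b.cust_id.
- a row (cust_id=9): matches 4 b row(s) → 4 output row(s).
- a row (cust_id=4): no match → dropped.
- a row (cust_id=9): matches 4 b row(s) → 4 output row(s).
- a row (cust_id=4): no match → dropped.
- a row (cust_id=5): matches 1 b row(s) → 1 output row(s).
- a row (cust_id=1): no match → dropped.
- a row (cust_id=9): matches 4 b row(s) → 4 output row(s).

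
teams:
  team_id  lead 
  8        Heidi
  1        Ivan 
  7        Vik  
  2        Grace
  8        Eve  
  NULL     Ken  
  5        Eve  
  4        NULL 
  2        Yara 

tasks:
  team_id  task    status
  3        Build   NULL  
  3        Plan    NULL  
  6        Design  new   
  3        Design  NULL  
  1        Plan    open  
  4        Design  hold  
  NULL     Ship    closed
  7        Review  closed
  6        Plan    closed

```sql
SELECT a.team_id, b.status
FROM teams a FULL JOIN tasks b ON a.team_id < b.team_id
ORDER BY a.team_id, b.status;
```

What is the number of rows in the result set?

FULL OUTER JOIN keeps every row from both sides; unmatched rows get NULL for the other side's columns.
Matching on a.team_id < b.team_id. A NULL in a compared column never satisfies the condition.
- a[0] team_id=8 → no match; kept with NULLs on the b side.
- a[1] team_id=1 → 7 match(es) in b → 7 row(s).
- a[2] team_id=7 → no match; kept with NULLs on the b side.
- a[3] team_id=2 → 7 match(es) in b → 7 row(s).
- a[4] team_id=8 → no match; kept with NULLs on the b side.
- a[5] team_id=NULL → no match; kept with NULLs on the b side.
- a[6] team_id=5 → 3 match(es) in b → 3 row(s).
- a[7] team_id=4 → 3 match(es) in b → 3 row(s).
- a[8] team_id=2 → 7 match(es) in b → 7 row(s).
- 2 row(s) from b found no a partner → padded with NULL.
Total: 27 matched + 6 padded = 33 rows.

33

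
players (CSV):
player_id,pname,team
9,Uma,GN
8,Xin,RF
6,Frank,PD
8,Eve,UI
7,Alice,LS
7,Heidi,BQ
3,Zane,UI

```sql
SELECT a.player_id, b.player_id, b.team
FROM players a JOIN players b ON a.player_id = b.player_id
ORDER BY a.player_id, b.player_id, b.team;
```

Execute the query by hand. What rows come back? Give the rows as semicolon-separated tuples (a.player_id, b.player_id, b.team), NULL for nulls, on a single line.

(3, 3, UI); (6, 6, PD); (7, 7, BQ); (7, 7, BQ); (7, 7, LS); (7, 7, LS); (8, 8, RF); (8, 8, RF); (8, 8, UI); (8, 8, UI); (9, 9, GN)

INNER JOIN keeps only pairs where the ON condition holds.
Matching on a.player_id = b.player_id.
- player_id=9: 1 matching b row(s), so 1 row(s) emitted.
- player_id=8: 2 matching b row(s), so 2 row(s) emitted.
- player_id=6: 1 matching b row(s), so 1 row(s) emitted.
- player_id=8: 2 matching b row(s), so 2 row(s) emitted.
- player_id=7: 2 matching b row(s), so 2 row(s) emitted.
- player_id=7: 2 matching b row(s), so 2 row(s) emitted.
- player_id=3: 1 matching b row(s), so 1 row(s) emitted.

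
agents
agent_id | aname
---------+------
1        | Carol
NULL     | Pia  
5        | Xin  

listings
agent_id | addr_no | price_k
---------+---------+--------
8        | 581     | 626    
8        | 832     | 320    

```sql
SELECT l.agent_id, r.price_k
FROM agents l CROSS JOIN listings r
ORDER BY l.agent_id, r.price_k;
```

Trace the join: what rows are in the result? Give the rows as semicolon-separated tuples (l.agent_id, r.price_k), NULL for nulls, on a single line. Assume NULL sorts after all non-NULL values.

(1, 320); (1, 626); (5, 320); (5, 626); (NULL, 320); (NULL, 626)

CROSS JOIN pairs every row of `agents` with every row of `listings`: 3 × 2 = 6 rows.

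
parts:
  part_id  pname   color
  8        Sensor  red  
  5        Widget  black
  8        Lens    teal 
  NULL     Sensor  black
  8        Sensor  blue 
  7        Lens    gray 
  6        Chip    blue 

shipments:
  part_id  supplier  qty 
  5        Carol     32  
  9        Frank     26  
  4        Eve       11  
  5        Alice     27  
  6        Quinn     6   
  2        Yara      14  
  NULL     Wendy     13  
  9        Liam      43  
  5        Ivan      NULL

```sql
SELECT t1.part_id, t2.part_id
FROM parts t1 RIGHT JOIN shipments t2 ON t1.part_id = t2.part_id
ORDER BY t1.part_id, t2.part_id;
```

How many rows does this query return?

9

RIGHT JOIN keeps every row from `shipments`; unmatched rows get NULL for `parts`'s columns.
Matching on t1.part_id = t2.part_id. A NULL in a compared column never satisfies the condition.
- t1 row (part_id=8): no match.
- t1 row (part_id=5): matches 3 t2 row(s) → 3 output row(s).
- t1 row (part_id=8): no match.
- t1 row (part_id=NULL): no match.
- t1 row (part_id=8): no match.
- t1 row (part_id=7): no match.
- t1 row (part_id=6): matches 1 t2 row(s) → 1 output row(s).
- plus 5 unmatched t2 row(s), each kept with NULL t1 columns.
Total: 4 matched + 5 padded = 9 rows.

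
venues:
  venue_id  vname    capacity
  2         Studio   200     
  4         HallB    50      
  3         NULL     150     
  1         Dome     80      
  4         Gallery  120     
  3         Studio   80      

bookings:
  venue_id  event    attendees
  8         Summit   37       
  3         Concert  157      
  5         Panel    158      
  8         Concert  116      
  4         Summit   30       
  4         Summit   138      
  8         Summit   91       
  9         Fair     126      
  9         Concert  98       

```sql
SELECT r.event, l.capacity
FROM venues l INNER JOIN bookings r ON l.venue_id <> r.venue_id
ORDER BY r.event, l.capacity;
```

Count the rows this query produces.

48

INNER JOIN keeps only pairs where the ON condition holds.
Matching on l.venue_id <> r.venue_id.
- l row (venue_id=2): matches 9 r row(s) → 9 output row(s).
- l row (venue_id=4): matches 7 r row(s) → 7 output row(s).
- l row (venue_id=3): matches 8 r row(s) → 8 output row(s).
- l row (venue_id=1): matches 9 r row(s) → 9 output row(s).
- l row (venue_id=4): matches 7 r row(s) → 7 output row(s).
- l row (venue_id=3): matches 8 r row(s) → 8 output row(s).
Total: 48 rows.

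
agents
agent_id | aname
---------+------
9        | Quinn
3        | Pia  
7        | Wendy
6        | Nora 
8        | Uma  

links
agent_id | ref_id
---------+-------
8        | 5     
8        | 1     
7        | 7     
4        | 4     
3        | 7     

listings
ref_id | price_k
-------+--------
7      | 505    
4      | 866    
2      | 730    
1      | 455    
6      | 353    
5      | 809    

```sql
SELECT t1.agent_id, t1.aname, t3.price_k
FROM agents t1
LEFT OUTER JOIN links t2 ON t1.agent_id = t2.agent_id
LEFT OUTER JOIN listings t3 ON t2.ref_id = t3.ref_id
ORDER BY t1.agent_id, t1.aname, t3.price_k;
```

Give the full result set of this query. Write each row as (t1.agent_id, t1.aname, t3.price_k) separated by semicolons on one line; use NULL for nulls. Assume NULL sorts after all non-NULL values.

(3, Pia, 505); (6, Nora, NULL); (7, Wendy, 505); (8, Uma, 455); (8, Uma, 809); (9, Quinn, NULL)

Evaluate left to right. First `agents t1 LEFT JOIN links t2` on agent_id: 6 row(s).
Then LEFT JOIN `listings t3` on ref_id: each of those 6 rows is kept; rows whose t2.ref_id has no match in t3 get NULL for t3's columns.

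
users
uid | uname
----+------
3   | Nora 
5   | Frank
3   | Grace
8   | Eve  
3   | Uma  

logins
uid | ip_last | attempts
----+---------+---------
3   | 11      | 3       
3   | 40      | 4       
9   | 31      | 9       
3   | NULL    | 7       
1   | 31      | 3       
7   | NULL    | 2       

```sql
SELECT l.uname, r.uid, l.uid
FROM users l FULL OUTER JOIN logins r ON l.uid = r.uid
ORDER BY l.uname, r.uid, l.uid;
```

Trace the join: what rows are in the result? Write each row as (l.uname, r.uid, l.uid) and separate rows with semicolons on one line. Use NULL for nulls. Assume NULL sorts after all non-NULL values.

(Eve, NULL, 8); (Frank, NULL, 5); (Grace, 3, 3); (Grace, 3, 3); (Grace, 3, 3); (Nora, 3, 3); (Nora, 3, 3); (Nora, 3, 3); (Uma, 3, 3); (Uma, 3, 3); (Uma, 3, 3); (NULL, 1, NULL); (NULL, 7, NULL); (NULL, 9, NULL)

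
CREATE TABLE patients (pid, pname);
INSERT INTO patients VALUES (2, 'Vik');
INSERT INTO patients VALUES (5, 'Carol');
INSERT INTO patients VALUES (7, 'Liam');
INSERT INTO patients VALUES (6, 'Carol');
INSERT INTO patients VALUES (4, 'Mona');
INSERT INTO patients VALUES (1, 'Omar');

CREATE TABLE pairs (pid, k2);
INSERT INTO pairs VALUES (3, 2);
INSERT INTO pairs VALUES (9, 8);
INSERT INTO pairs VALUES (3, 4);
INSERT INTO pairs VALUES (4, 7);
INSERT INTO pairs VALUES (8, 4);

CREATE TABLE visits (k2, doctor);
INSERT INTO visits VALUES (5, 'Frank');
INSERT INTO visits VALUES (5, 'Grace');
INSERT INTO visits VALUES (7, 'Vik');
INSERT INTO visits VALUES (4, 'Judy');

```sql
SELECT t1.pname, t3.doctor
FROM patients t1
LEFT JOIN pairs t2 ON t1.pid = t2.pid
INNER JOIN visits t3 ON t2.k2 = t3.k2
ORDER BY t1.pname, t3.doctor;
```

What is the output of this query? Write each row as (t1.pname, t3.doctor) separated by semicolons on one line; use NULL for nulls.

Step 1 — t1 LEFT JOIN t2 on pid → 6 row(s).
Then INNER JOIN `visits t3` on k2: keep only rows whose t2.k2 appears in t3.

(Mona, Vik)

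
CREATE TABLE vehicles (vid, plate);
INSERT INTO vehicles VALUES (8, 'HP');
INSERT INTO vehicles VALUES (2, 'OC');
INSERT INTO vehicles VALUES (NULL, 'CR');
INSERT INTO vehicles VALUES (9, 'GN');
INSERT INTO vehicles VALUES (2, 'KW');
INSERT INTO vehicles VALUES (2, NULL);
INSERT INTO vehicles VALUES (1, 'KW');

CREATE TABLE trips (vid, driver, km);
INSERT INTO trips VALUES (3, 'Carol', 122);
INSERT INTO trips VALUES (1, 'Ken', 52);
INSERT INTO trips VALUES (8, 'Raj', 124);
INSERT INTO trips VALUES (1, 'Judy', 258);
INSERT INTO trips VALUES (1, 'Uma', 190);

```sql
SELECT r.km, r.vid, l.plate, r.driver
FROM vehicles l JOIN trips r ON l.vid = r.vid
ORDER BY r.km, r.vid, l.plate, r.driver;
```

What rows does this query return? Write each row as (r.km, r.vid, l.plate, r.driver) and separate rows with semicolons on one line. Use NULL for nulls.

(52, 1, KW, Ken); (124, 8, HP, Raj); (190, 1, KW, Uma); (258, 1, KW, Judy)

INNER JOIN keeps only pairs where the ON condition holds.
Matching on l.vid = r.vid. A NULL in a compared column never satisfies the condition.
Matched pairs: 4.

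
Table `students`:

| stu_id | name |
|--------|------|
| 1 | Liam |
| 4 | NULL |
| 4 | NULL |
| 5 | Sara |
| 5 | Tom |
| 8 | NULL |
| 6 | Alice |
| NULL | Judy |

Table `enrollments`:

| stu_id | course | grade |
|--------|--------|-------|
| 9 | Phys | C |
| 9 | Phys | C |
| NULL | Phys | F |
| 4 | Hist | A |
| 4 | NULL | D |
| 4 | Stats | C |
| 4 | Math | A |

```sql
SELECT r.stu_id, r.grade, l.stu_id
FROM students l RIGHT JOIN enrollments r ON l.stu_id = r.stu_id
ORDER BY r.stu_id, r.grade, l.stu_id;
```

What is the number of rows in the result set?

11

RIGHT JOIN keeps every row from `enrollments`; unmatched rows get NULL for `students`'s columns.
Matching on l.stu_id = r.stu_id. A NULL in a compared column never satisfies the condition.
- stu_id=1: no matching r row.
- stu_id=4: 4 matching r row(s), so 4 row(s) emitted.
- stu_id=4: 4 matching r row(s), so 4 row(s) emitted.
- stu_id=5: no matching r row.
- stu_id=5: no matching r row.
- stu_id=8: no matching r row.
- stu_id=6: no matching r row.
- stu_id=NULL: no matching r row.
- plus 3 unmatched r row(s), each kept with NULL l columns.
Total: 8 matched + 3 padded = 11 rows.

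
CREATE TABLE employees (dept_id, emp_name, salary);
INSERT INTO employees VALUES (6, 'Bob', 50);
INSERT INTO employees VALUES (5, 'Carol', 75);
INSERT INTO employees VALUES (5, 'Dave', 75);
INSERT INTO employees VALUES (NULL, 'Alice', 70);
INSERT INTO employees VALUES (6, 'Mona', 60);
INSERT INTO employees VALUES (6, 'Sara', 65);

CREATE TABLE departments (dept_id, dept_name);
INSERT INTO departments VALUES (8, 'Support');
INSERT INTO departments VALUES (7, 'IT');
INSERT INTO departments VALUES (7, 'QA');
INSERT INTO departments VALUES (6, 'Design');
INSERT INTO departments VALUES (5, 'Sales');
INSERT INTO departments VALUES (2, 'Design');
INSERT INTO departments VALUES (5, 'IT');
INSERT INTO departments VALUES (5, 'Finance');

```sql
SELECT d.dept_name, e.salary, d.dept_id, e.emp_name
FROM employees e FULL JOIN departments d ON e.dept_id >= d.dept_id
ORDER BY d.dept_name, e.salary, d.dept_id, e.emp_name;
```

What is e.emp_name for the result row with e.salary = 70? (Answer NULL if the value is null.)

FULL OUTER JOIN keeps every row from both sides; unmatched rows get NULL for the other side's columns.
Matching on e.dept_id >= d.dept_id. A NULL in a compared column never satisfies the condition.
- dept_id=6: 5 matching d row(s), so 5 row(s) emitted.
- dept_id=5: 4 matching d row(s), so 4 row(s) emitted.
- dept_id=5: 4 matching d row(s), so 4 row(s) emitted.
- dept_id=NULL: no d row matches, row kept with d columns NULL.
- dept_id=6: 5 matching d row(s), so 5 row(s) emitted.
- dept_id=6: 5 matching d row(s), so 5 row(s) emitted.
- plus 3 unmatched d row(s), each kept with NULL e columns.

Alice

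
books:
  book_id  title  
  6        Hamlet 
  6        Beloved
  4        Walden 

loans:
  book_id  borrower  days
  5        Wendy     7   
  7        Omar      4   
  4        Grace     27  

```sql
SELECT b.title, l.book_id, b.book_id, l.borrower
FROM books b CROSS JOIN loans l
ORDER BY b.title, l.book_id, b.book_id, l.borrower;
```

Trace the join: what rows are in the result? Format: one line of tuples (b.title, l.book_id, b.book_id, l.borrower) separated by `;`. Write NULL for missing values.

CROSS JOIN pairs every row of `books` with every row of `loans`: 3 × 3 = 9 rows.
After projecting and ordering:
b.title | l.book_id | b.book_id | l.borrower
Beloved | 4 | 6 | Grace
Beloved | 5 | 6 | Wendy
Beloved | 7 | 6 | Omar
Hamlet | 4 | 6 | Grace
Hamlet | 5 | 6 | Wendy
Hamlet | 7 | 6 | Omar
Walden | 4 | 4 | Grace
Walden | 5 | 4 | Wendy
Walden | 7 | 4 | Omar

(Beloved, 4, 6, Grace); (Beloved, 5, 6, Wendy); (Beloved, 7, 6, Omar); (Hamlet, 4, 6, Grace); (Hamlet, 5, 6, Wendy); (Hamlet, 7, 6, Omar); (Walden, 4, 4, Grace); (Walden, 5, 4, Wendy); (Walden, 7, 4, Omar)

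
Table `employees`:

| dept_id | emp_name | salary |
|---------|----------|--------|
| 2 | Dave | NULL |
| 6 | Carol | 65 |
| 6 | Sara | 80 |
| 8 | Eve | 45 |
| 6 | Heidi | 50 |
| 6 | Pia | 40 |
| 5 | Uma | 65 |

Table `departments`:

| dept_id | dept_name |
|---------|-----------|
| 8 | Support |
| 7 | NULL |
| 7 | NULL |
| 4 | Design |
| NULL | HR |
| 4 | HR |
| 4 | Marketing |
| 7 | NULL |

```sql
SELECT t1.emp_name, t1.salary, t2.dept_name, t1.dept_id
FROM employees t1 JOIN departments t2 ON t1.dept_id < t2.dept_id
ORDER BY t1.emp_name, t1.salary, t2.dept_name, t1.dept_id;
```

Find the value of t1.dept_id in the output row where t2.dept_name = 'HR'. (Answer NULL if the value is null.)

2

INNER JOIN keeps only pairs where the ON condition holds.
Matching on t1.dept_id < t2.dept_id. A NULL in a compared column never satisfies the condition.
Matched pairs: 27.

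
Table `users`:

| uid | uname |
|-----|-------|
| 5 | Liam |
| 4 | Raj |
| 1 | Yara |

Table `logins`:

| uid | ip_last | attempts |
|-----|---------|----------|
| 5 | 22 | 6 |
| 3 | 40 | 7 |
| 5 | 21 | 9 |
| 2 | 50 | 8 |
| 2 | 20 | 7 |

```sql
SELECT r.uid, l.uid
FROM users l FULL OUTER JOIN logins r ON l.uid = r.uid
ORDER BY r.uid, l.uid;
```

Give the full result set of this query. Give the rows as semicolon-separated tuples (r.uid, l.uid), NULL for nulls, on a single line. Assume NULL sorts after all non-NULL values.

(2, NULL); (2, NULL); (3, NULL); (5, 5); (5, 5); (NULL, 1); (NULL, 4)

FULL OUTER JOIN keeps every row from both sides; unmatched rows get NULL for the other side's columns.
Matching on l.uid = r.uid.
- uid=5: 2 matching r row(s), so 2 row(s) emitted.
- uid=4: no r row matches, row kept with r columns NULL.
- uid=1: no r row matches, row kept with r columns NULL.
- 3 r row(s) had no l match → kept, l columns NULL.
After projecting and ordering:
r.uid | l.uid
2 | NULL
2 | NULL
3 | NULL
5 | 5
5 | 5
NULL | 1
NULL | 4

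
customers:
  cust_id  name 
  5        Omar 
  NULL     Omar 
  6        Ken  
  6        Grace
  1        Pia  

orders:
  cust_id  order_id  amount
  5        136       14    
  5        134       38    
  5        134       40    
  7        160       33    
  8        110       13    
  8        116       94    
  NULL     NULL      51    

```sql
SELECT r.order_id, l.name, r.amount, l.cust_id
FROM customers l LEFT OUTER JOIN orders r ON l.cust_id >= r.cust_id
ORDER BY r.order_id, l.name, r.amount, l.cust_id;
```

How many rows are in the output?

LEFT JOIN keeps every row from `customers`; unmatched rows get NULL for `orders`'s columns.
Matching on l.cust_id >= r.cust_id. A NULL in a compared column never satisfies the condition.
Matched pairs: 9; unmatched l rows kept: 2.
Total: 9 matched + 2 padded = 11 rows.

11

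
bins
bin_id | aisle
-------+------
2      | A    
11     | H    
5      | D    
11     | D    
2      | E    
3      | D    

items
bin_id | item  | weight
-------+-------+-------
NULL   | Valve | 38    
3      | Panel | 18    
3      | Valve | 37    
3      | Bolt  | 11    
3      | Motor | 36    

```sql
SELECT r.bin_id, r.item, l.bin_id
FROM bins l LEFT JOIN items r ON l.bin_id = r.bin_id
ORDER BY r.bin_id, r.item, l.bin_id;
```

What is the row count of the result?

9

LEFT JOIN keeps every row from `bins`; unmatched rows get NULL for `items`'s columns.
Matching on l.bin_id = r.bin_id. A NULL in a compared column never satisfies the condition.
- l (bin_id=2) has no partner → padded with NULL.
- l (bin_id=11) has no partner → padded with NULL.
- l (bin_id=5) has no partner → padded with NULL.
- l (bin_id=11) has no partner → padded with NULL.
- l (bin_id=2) has no partner → padded with NULL.
- l (bin_id=3) pairs with 4 row(s) of r.
Total: 4 matched + 5 padded = 9 rows.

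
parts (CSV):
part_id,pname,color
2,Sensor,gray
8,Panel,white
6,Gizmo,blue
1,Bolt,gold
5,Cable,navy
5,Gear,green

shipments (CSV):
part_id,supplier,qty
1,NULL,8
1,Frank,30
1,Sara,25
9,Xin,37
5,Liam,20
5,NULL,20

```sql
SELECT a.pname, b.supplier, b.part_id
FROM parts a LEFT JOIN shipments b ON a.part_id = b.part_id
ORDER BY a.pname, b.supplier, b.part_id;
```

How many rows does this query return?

LEFT JOIN keeps every row from `parts`; unmatched rows get NULL for `shipments`'s columns.
Matching on a.part_id = b.part_id.
Matched pairs: 7; unmatched a rows kept: 3.
Total: 7 matched + 3 padded = 10 rows.

10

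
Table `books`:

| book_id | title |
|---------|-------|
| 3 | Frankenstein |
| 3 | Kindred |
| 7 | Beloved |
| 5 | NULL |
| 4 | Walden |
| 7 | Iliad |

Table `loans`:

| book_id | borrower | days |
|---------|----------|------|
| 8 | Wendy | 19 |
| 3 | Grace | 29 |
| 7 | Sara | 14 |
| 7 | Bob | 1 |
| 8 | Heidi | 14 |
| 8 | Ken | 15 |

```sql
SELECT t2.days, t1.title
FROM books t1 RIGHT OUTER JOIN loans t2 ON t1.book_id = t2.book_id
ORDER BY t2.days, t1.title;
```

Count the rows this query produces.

9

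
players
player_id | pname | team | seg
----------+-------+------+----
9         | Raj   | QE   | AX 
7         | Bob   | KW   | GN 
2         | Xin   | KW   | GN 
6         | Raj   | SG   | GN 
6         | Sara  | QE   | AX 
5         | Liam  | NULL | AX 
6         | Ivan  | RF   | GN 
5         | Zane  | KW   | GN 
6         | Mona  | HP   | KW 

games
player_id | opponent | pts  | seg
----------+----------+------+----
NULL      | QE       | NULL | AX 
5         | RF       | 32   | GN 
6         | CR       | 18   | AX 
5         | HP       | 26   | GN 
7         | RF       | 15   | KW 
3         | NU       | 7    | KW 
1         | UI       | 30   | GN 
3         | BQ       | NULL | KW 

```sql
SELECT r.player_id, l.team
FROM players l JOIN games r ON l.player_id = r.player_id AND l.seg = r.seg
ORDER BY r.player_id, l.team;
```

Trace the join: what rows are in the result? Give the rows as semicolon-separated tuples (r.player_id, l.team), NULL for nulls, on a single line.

(5, KW); (5, KW); (6, QE)

INNER JOIN keeps only pairs where the ON condition holds.
Matching on l.player_id = r.player_id AND l.seg = r.seg. A NULL in a compared column never satisfies the condition.
Matched pairs: 3.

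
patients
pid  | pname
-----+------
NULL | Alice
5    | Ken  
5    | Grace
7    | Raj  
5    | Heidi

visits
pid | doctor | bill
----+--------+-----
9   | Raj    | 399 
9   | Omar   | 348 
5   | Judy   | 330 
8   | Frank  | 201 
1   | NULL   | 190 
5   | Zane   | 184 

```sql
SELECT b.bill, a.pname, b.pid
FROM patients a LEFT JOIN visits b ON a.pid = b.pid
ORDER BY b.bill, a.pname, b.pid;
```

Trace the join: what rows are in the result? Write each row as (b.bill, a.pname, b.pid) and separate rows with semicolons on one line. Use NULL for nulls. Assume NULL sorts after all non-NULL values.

(184, Grace, 5); (184, Heidi, 5); (184, Ken, 5); (330, Grace, 5); (330, Heidi, 5); (330, Ken, 5); (NULL, Alice, NULL); (NULL, Raj, NULL)

LEFT JOIN keeps every row from `patients`; unmatched rows get NULL for `visits`'s columns.
Matching on a.pid = b.pid. A NULL in a compared column never satisfies the condition.
- a row (pid=NULL): no match → kept, b columns NULL.
- a row (pid=5): matches 2 b row(s) → 2 output row(s).
- a row (pid=5): matches 2 b row(s) → 2 output row(s).
- a row (pid=7): no match → kept, b columns NULL.
- a row (pid=5): matches 2 b row(s) → 2 output row(s).
After projecting and ordering:
b.bill | a.pname | b.pid
184 | Grace | 5
184 | Heidi | 5
184 | Ken | 5
330 | Grace | 5
330 | Heidi | 5
330 | Ken | 5
NULL | Alice | NULL
NULL | Raj | NULL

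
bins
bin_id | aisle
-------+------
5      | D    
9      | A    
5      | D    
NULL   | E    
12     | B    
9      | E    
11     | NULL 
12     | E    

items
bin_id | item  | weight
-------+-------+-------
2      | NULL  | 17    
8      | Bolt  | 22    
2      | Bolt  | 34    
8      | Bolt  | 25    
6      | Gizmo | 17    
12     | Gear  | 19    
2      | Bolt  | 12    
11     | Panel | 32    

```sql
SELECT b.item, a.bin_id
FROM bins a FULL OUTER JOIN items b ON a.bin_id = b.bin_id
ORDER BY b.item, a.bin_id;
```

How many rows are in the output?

FULL OUTER JOIN keeps every row from both sides; unmatched rows get NULL for the other side's columns.
Matching on a.bin_id = b.bin_id. A NULL in a compared column never satisfies the condition.
Matched pairs: 3; unmatched a rows kept: 5; unmatched b rows kept: 6.
Total: 3 matched + 11 padded = 14 rows.

14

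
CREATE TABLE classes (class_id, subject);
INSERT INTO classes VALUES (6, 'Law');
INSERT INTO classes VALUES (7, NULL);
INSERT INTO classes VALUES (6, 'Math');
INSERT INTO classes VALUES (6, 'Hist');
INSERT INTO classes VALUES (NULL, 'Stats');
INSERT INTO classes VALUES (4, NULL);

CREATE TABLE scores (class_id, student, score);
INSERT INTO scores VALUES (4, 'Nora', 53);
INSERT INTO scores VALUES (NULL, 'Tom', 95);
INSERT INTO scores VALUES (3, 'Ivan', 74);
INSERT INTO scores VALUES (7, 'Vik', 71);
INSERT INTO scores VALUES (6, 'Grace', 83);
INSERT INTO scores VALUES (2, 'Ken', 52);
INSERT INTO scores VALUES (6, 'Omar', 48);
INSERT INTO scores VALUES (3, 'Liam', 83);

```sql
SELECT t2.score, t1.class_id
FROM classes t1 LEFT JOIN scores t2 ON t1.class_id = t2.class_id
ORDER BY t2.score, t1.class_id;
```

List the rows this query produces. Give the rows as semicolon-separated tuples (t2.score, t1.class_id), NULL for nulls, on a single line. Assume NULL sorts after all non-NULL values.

(48, 6); (48, 6); (48, 6); (53, 4); (71, 7); (83, 6); (83, 6); (83, 6); (NULL, NULL)

LEFT JOIN keeps every row from `classes`; unmatched rows get NULL for `scores`'s columns.
Matching on t1.class_id = t2.class_id. A NULL in a compared column never satisfies the condition.
- t1 (class_id=6) pairs with 2 row(s) of t2.
- t1 (class_id=7) pairs with 1 row(s) of t2.
- t1 (class_id=6) pairs with 2 row(s) of t2.
- t1 (class_id=6) pairs with 2 row(s) of t2.
- t1 (class_id=NULL) has no partner → padded with NULL.
- t1 (class_id=4) pairs with 1 row(s) of t2.
After projecting and ordering:
t2.score | t1.class_id
48 | 6
48 | 6
48 | 6
53 | 4
71 | 7
83 | 6
83 | 6
83 | 6
NULL | NULL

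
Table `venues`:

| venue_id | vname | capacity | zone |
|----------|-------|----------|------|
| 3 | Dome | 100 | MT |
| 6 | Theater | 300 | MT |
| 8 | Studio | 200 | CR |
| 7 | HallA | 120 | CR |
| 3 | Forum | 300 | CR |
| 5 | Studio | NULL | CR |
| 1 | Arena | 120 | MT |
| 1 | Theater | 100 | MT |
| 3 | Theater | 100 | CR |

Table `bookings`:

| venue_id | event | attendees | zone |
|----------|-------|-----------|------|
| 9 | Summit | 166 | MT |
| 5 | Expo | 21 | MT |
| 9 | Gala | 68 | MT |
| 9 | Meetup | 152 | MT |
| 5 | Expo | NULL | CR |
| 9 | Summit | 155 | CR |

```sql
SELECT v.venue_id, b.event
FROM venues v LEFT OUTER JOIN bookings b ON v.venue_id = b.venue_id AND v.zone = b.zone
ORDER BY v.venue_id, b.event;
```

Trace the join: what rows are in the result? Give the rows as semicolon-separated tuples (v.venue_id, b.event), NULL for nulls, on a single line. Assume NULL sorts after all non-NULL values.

(1, NULL); (1, NULL); (3, NULL); (3, NULL); (3, NULL); (5, Expo); (6, NULL); (7, NULL); (8, NULL)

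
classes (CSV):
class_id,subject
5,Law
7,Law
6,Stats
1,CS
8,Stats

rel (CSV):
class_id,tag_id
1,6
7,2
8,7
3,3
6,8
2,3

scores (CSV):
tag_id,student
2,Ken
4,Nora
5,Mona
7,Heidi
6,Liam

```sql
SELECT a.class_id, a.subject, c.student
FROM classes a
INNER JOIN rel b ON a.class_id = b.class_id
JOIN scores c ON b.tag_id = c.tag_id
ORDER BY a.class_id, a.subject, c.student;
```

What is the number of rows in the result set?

Evaluate left to right. First `classes a INNER JOIN rel b` on class_id: 4 row(s).
Then INNER JOIN `scores c` on tag_id: keep only rows whose b.tag_id appears in c.
Result: 3 row(s).

3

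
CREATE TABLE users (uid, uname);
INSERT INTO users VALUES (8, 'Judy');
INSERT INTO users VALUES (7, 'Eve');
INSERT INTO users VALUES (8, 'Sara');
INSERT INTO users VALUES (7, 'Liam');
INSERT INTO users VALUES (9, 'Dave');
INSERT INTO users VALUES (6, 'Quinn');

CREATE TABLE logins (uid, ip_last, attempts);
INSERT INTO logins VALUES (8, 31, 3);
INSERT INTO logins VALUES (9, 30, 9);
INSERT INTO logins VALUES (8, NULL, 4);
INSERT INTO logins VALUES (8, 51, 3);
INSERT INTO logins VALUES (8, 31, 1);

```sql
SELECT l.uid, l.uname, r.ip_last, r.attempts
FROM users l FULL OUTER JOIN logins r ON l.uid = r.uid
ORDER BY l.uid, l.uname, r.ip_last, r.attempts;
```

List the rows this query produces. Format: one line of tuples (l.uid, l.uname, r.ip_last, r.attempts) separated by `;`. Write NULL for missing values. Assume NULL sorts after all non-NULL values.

FULL OUTER JOIN keeps every row from both sides; unmatched rows get NULL for the other side's columns.
Matching on l.uid = r.uid.
- l row (uid=8): matches 4 r row(s) → 4 output row(s).
- l row (uid=7): no match → kept, r columns NULL.
- l row (uid=8): matches 4 r row(s) → 4 output row(s).
- l row (uid=7): no match → kept, r columns NULL.
- l row (uid=9): matches 1 r row(s) → 1 output row(s).
- l row (uid=6): no match → kept, r columns NULL.

(6, Quinn, NULL, NULL); (7, Eve, NULL, NULL); (7, Liam, NULL, NULL); (8, Judy, 31, 1); (8, Judy, 31, 3); (8, Judy, 51, 3); (8, Judy, NULL, 4); (8, Sara, 31, 1); (8, Sara, 31, 3); (8, Sara, 51, 3); (8, Sara, NULL, 4); (9, Dave, 30, 9)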